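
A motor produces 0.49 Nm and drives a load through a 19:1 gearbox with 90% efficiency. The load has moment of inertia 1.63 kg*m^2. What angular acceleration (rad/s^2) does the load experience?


tau_out = tau_motor * N * eta
= 0.49 * 19 * 0.9 = 8.379 Nm
alpha = tau_out / I = 8.379 / 1.63
= 5.1405 rad/s^2


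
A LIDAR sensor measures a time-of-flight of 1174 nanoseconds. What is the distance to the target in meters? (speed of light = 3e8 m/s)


tof = 1174 ns = 1.174e-06 s
dist = c * tof / 2
= 3e8 * 1.174e-06 / 2
= 176.1 m


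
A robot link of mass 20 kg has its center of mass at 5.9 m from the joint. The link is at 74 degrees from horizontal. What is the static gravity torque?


tau = m*g*L*cos(angle)
= 20 * 9.81 * 5.9 * cos(74 deg)
= 20 * 9.81 * 5.9 * 0.2756
= 319.0723 Nm


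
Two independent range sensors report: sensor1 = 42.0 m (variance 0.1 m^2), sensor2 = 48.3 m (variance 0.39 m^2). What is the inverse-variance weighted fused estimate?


w1 = (1/var1) / (1/var1 + 1/var2)
   = 10.0 / (10.0 + 2.5641) = 0.7959
w2 = 1 - w1 = 0.2041
fused = w1*s1 + w2*s2 = 33.4286 + 9.8571
= 43.2857 m


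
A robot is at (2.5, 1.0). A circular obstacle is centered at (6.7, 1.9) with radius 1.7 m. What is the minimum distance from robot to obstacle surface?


center_dist = sqrt((2.5-6.7)^2 + (1.0-1.9)^2)
= sqrt(17.64 + 0.81)
= 4.2953
min_dist = center_dist - radius = 4.2953 - 1.7 = 2.5953 m


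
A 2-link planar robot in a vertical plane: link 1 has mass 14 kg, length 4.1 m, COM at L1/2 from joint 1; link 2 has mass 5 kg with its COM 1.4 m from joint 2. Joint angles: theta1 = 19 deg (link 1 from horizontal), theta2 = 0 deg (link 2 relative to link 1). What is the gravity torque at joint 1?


Horizontal distance from joint 1 to link-1 COM:
  x_c1 = (L1/2)*cos(t1) = 2.05 * 0.9455 = 1.9383 m
Horizontal distance from joint 1 to link-2 COM:
  x_c2 = L1*cos(t1) + Lc2*cos(t1+t2)
       = 4.1*0.9455 + 1.4*0.9455 = 5.2004 m
tau1 = m1*g*x_c1 + m2*g*x_c2
     = 14*9.81*1.9383 + 5*9.81*5.2004
     = 266.2079 + 255.0773
     = 521.2852 Nm


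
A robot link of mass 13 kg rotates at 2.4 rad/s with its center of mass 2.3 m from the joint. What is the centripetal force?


F = m * omega^2 * r
= 13 * 2.4^2 * 2.3
= 13 * 5.76 * 2.3
= 172.224 N


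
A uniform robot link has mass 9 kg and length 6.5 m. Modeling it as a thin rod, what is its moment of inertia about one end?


I = (1/3) * m * L^2
= (1/3) * 9 * 6.5^2
= 0.333333 * 9 * 42.25
= 126.75 kg*m^2


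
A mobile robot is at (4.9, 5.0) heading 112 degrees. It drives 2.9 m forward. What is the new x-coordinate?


x_new = x0 + d*cos(theta)
= 4.9 + 2.9*cos(112)
= 4.9 + -1.0864
= 3.8136


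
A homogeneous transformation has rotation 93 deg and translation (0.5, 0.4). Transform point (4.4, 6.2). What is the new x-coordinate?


x' = cos(theta)*px - sin(theta)*py + tx
= -0.0523*4.4 - 0.9986*6.2 + 0.5
= -5.9218


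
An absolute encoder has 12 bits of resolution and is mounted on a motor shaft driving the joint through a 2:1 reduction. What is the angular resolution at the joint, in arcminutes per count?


counts = 2^12 = 4096
effective counts at joint = 4096 * 2 = 8192
resolution = 360*60 / 8192
= 2.6367 arcmin/count


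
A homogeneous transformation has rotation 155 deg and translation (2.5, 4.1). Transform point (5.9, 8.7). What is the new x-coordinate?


x' = cos(theta)*px - sin(theta)*py + tx
= -0.9063*5.9 - 0.4226*8.7 + 2.5
= -6.524


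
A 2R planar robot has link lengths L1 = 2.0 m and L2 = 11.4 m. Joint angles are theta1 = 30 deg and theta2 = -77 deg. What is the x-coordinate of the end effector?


Convert angles to radians: theta1 = 0.5236, theta2 = -1.3439
x = L1*cos(theta1) + L2*cos(theta1+theta2)
x = 1.7321 + 7.7748
x = 9.5068


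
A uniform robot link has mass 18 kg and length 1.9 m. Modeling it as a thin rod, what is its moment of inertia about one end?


I = (1/3) * m * L^2
= (1/3) * 18 * 1.9^2
= 0.333333 * 18 * 3.61
= 21.66 kg*m^2


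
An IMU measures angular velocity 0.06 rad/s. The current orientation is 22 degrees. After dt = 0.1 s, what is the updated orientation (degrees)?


delta_theta = w * dt = 0.06 * 0.1 = 0.006 rad
= 0.3438 deg
theta_new = 22 + 0.3438 = 22.3438 deg


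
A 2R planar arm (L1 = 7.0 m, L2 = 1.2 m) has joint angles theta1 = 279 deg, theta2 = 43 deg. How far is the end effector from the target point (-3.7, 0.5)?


End effector via forward kinematics:
x = L1*cos(t1) + L2*cos(t1+t2) = 2.0407
y = L1*sin(t1) + L2*sin(t1+t2) = -7.6526
Distance to target:
d = sqrt((-3.7 - 2.0407)^2 + (0.5 - -7.6526)^2)
= sqrt(32.9551 + 66.4651)
= 9.971 m


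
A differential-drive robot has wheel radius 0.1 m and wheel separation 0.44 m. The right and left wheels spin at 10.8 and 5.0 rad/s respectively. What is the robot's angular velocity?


vR = r*wR = 0.1*10.8 = 1.08 m/s
vL = r*wL = 0.1*5.0 = 0.5 m/s
v = (vR+vL)/2 = 0.79 m/s
omega = (vR-vL)/L = 1.3182 rad/s
angular velocity = 1.3182 rad/s


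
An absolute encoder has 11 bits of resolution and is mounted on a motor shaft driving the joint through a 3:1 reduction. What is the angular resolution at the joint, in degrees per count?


counts = 2^11 = 2048
effective counts at joint = 2048 * 3 = 6144
resolution = 360 / 6144
= 0.0586 deg/count


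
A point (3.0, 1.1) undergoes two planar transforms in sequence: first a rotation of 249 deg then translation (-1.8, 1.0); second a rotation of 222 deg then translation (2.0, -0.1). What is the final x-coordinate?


After transform 1:
x1 = cos(249)*3.0 - sin(249)*1.1 + -1.8 = -1.8482
y1 = sin(249)*3.0 + cos(249)*1.1 + 1.0 = -2.1949
After transform 2:
x2 = cos(222)*-1.8482 - sin(222)*-2.1949 + 2.0
= 1.9047


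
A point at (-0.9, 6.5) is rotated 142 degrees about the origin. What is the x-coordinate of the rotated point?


x' = x*cos(theta) - y*sin(theta)
cos(142 deg) = -0.788, sin(142 deg) = 0.6157
x' = -0.9 * -0.788 - 6.5 * 0.6157
= 0.7092 - 4.0018
= -3.2926


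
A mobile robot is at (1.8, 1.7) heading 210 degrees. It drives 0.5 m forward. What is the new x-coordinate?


x_new = x0 + d*cos(theta)
= 1.8 + 0.5*cos(210)
= 1.8 + -0.433
= 1.367


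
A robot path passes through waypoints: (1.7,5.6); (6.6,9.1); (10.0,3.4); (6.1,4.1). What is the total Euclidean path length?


Segment lengths:
  seg1 = sqrt((4.9)^2 + (3.5)^2) = 6.0216
  seg2 = sqrt((3.4)^2 + (-5.7)^2) = 6.637
  seg3 = sqrt((-3.9)^2 + (0.7)^2) = 3.9623
Total = 16.621


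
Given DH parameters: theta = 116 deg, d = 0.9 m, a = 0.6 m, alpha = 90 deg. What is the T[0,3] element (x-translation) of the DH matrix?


T[0,3] = a * cos(theta)
= 0.6 * cos(116 deg)
= 0.6 * -0.4384
= -0.263


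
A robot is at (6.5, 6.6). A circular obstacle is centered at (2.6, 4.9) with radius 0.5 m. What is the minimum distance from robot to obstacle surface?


center_dist = sqrt((6.5-2.6)^2 + (6.6-4.9)^2)
= sqrt(15.21 + 2.89)
= 4.2544
min_dist = center_dist - radius = 4.2544 - 0.5 = 3.7544 m


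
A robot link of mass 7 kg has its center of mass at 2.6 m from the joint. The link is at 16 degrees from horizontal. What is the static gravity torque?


tau = m*g*L*cos(angle)
= 7 * 9.81 * 2.6 * cos(16 deg)
= 7 * 9.81 * 2.6 * 0.9613
= 171.6256 Nm


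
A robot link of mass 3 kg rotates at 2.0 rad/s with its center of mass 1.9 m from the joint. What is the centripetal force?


F = m * omega^2 * r
= 3 * 2.0^2 * 1.9
= 3 * 4.0 * 1.9
= 22.8 N


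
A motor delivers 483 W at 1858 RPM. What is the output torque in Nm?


omega = 1858 * 2*pi/60 = 194.5693 rad/s
tau = P / omega = 483 / 194.5693
= 2.4824 Nm


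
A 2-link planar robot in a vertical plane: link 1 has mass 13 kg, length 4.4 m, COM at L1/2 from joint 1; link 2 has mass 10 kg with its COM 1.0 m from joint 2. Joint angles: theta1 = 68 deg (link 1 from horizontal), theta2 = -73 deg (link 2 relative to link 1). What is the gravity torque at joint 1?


Horizontal distance from joint 1 to link-1 COM:
  x_c1 = (L1/2)*cos(t1) = 2.2 * 0.3746 = 0.8241 m
Horizontal distance from joint 1 to link-2 COM:
  x_c2 = L1*cos(t1) + Lc2*cos(t1+t2)
       = 4.4*0.3746 + 1.0*0.9962 = 2.6445 m
tau1 = m1*g*x_c1 + m2*g*x_c2
     = 13*9.81*0.8241 + 10*9.81*2.6445
     = 105.1019 + 259.4219
     = 364.5238 Nm


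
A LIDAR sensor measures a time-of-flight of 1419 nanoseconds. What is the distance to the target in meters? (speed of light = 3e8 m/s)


tof = 1419 ns = 1.419e-06 s
dist = c * tof / 2
= 3e8 * 1.419e-06 / 2
= 212.85 m


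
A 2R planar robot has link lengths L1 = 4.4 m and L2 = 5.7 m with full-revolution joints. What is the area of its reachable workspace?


r_max = L1 + L2 = 10.1 m
r_min = |L1 - L2| = 1.3 m
Area = pi*(r_max^2 - r_min^2)
= pi*(102.01 - 1.69)
= pi * 100.32
= 315.1646 m^2


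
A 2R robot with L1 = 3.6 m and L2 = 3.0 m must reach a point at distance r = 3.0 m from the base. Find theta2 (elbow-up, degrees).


cos(theta2) = (r^2 - L1^2 - L2^2) / (2*L1*L2)
cos(theta2) = (9.0 - 12.96 - 9.0) / 21.6
cos(theta2) = -0.6
theta2 = 126.8699 degrees


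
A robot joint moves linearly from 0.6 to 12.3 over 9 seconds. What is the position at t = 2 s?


s = t/T = 2/9 = 0.2222
p(t) = p0 + (pf-p0)*s
= 0.6 + (12.3 - 0.6) * 0.2222
= 3.2


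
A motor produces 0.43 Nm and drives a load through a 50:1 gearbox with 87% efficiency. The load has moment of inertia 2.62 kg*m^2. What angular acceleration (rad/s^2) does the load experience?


tau_out = tau_motor * N * eta
= 0.43 * 50 * 0.87 = 18.705 Nm
alpha = tau_out / I = 18.705 / 2.62
= 7.1393 rad/s^2


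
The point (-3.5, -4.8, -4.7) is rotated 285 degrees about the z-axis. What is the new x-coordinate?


Rotation about z-axis: x' = x*cos(theta) - y*sin(theta)
= -3.5 * 0.2588 - -4.8 * -0.9659
= -5.5423


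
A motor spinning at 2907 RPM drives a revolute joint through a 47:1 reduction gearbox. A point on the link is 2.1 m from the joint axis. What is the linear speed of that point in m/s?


omega_motor = 2907 * 2*pi/60 = 304.4203 rad/s
omega_joint = omega_motor / 47 = 6.477 rad/s
v = omega_joint * r = 6.477 * 2.1
= 13.6018 m/s


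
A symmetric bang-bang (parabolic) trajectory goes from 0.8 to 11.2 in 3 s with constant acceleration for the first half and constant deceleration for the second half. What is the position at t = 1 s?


Symmetric rest-to-rest: each phase covers (pf-p0)/2 in time T/2. 0.5*a*(T/2)^2 = (pf-p0)/2 => a = 4*(pf-p0)/T^2
a = 4*(11.2-0.8)/3^2 = 4.6222
t = 1 is in the acceleration phase (t <= T/2).
p = p0 + 0.5*a*t^2 = 0.8 + 0.5*4.6222*1^2
= 3.1111


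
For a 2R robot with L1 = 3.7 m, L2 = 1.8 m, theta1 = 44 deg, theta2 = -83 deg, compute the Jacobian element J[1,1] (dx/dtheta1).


J[1,1] = -L1*sin(t1) - L2*sin(t1+t2)
= -3.7*sin(44) - 1.8*sin(-39)
= -1.4375


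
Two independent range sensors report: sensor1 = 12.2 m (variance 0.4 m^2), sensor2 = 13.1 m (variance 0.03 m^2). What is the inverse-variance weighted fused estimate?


w1 = (1/var1) / (1/var1 + 1/var2)
   = 2.5 / (2.5 + 33.3333) = 0.0698
w2 = 1 - w1 = 0.9302
fused = w1*s1 + w2*s2 = 0.8512 + 12.186
= 13.0372 m


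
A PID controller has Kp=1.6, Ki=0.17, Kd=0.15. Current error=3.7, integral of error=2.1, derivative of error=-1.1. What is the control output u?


u = Kp*e + Ki*int(e) + Kd*de/dt
= 1.6*3.7 + 0.17*2.1 + 0.15*(-1.1)
= 5.92 + 0.357 + -0.165
= 6.112


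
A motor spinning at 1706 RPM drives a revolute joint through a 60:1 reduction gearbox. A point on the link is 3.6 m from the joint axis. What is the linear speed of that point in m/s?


omega_motor = 1706 * 2*pi/60 = 178.6519 rad/s
omega_joint = omega_motor / 60 = 2.9775 rad/s
v = omega_joint * r = 2.9775 * 3.6
= 10.7191 m/s


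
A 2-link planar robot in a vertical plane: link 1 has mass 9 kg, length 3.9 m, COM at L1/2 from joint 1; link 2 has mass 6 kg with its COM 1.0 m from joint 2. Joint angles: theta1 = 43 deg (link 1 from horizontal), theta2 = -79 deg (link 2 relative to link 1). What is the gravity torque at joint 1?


Horizontal distance from joint 1 to link-1 COM:
  x_c1 = (L1/2)*cos(t1) = 1.95 * 0.7314 = 1.4261 m
Horizontal distance from joint 1 to link-2 COM:
  x_c2 = L1*cos(t1) + Lc2*cos(t1+t2)
       = 3.9*0.7314 + 1.0*0.809 = 3.6613 m
tau1 = m1*g*x_c1 + m2*g*x_c2
     = 9*9.81*1.4261 + 6*9.81*3.6613
     = 125.9139 + 215.5039
     = 341.4178 Nm


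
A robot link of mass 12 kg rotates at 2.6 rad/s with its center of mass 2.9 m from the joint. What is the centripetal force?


F = m * omega^2 * r
= 12 * 2.6^2 * 2.9
= 12 * 6.76 * 2.9
= 235.248 N


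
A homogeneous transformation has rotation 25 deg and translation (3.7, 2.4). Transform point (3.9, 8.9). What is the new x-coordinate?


x' = cos(theta)*px - sin(theta)*py + tx
= 0.9063*3.9 - 0.4226*8.9 + 3.7
= 3.4733


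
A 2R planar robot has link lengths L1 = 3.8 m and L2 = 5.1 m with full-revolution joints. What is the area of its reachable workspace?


r_max = L1 + L2 = 8.9 m
r_min = |L1 - L2| = 1.3 m
Area = pi*(r_max^2 - r_min^2)
= pi*(79.21 - 1.69)
= pi * 77.52
= 243.5363 m^2


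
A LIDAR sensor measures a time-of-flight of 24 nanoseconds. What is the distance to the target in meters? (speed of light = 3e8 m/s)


tof = 24 ns = 2.4e-08 s
dist = c * tof / 2
= 3e8 * 2.4e-08 / 2
= 3.6 m


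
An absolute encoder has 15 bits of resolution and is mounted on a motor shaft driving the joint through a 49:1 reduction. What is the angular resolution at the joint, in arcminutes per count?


counts = 2^15 = 32768
effective counts at joint = 32768 * 49 = 1605632
resolution = 360*60 / 1605632
= 0.0135 arcmin/count


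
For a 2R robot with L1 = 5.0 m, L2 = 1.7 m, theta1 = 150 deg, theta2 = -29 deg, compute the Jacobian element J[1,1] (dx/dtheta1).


J[1,1] = -L1*sin(t1) - L2*sin(t1+t2)
= -5.0*sin(150) - 1.7*sin(121)
= -3.9572


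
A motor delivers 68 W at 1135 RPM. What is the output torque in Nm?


omega = 1135 * 2*pi/60 = 118.8569 rad/s
tau = P / omega = 68 / 118.8569
= 0.5721 Nm


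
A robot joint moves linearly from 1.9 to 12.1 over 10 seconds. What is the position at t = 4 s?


s = t/T = 4/10 = 0.4
p(t) = p0 + (pf-p0)*s
= 1.9 + (12.1 - 1.9) * 0.4
= 5.98


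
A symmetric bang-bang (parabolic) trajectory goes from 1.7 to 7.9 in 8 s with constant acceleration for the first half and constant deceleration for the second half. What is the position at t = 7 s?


Symmetric rest-to-rest: each phase covers (pf-p0)/2 in time T/2. 0.5*a*(T/2)^2 = (pf-p0)/2 => a = 4*(pf-p0)/T^2
a = 4*(7.9-1.7)/8^2 = 0.3875
t = 7 is in the deceleration phase (t > T/2).
p = pf - 0.5*a*(T-t)^2 = 7.9 - 0.5*0.3875*1^2
= 7.7063


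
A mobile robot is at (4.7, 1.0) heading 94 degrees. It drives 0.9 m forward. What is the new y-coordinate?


y_new = y0 + d*sin(theta)
= 1.0 + 0.9*sin(94)
= 1.0 + 0.8978
= 1.8978


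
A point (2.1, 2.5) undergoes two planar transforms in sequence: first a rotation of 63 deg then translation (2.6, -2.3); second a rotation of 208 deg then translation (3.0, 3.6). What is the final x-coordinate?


After transform 1:
x1 = cos(63)*2.1 - sin(63)*2.5 + 2.6 = 1.3259
y1 = sin(63)*2.1 + cos(63)*2.5 + -2.3 = 0.7061
After transform 2:
x2 = cos(208)*1.3259 - sin(208)*0.7061 + 3.0
= 2.1608


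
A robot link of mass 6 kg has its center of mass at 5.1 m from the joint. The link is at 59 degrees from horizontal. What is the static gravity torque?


tau = m*g*L*cos(angle)
= 6 * 9.81 * 5.1 * cos(59 deg)
= 6 * 9.81 * 5.1 * 0.515
= 154.6072 Nm


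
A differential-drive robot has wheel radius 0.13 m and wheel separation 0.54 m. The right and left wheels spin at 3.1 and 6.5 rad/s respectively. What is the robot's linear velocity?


vR = r*wR = 0.13*3.1 = 0.403 m/s
vL = r*wL = 0.13*6.5 = 0.845 m/s
v = (vR+vL)/2 = 0.624 m/s
omega = (vR-vL)/L = -0.8185 rad/s
linear velocity = 0.624 m/s


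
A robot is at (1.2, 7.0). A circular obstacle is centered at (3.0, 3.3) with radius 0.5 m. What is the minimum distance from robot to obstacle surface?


center_dist = sqrt((1.2-3.0)^2 + (7.0-3.3)^2)
= sqrt(3.24 + 13.69)
= 4.1146
min_dist = center_dist - radius = 4.1146 - 0.5 = 3.6146 m


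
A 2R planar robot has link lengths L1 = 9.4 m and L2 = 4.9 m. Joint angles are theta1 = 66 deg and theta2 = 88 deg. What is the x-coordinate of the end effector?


Convert angles to radians: theta1 = 1.1519, theta2 = 1.5359
x = L1*cos(theta1) + L2*cos(theta1+theta2)
x = 3.8233 + -4.4041
x = -0.5808


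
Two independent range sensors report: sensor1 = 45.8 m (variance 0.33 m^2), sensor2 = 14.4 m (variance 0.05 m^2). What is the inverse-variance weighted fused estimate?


w1 = (1/var1) / (1/var1 + 1/var2)
   = 3.0303 / (3.0303 + 20.0) = 0.1316
w2 = 1 - w1 = 0.8684
fused = w1*s1 + w2*s2 = 6.0263 + 12.5053
= 18.5316 m


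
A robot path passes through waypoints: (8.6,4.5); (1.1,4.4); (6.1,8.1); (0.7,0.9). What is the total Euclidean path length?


Segment lengths:
  seg1 = sqrt((-7.5)^2 + (-0.1)^2) = 7.5007
  seg2 = sqrt((5.0)^2 + (3.7)^2) = 6.2201
  seg3 = sqrt((-5.4)^2 + (-7.2)^2) = 9.0
Total = 22.7208


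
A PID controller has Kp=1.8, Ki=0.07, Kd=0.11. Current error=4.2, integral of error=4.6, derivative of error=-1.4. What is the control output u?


u = Kp*e + Ki*int(e) + Kd*de/dt
= 1.8*4.2 + 0.07*4.6 + 0.11*(-1.4)
= 7.56 + 0.322 + -0.154
= 7.728


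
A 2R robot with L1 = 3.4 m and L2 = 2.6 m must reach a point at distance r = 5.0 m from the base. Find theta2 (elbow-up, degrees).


cos(theta2) = (r^2 - L1^2 - L2^2) / (2*L1*L2)
cos(theta2) = (25.0 - 11.56 - 6.76) / 17.68
cos(theta2) = 0.377828
theta2 = 67.8008 degrees


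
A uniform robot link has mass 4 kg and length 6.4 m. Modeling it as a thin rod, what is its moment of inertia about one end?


I = (1/3) * m * L^2
= (1/3) * 4 * 6.4^2
= 0.333333 * 4 * 40.96
= 54.6133 kg*m^2


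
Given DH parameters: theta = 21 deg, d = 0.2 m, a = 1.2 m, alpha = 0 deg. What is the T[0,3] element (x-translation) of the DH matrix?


T[0,3] = a * cos(theta)
= 1.2 * cos(21 deg)
= 1.2 * 0.9336
= 1.1203


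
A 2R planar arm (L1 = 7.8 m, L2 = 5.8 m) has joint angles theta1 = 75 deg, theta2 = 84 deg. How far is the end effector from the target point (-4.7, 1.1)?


End effector via forward kinematics:
x = L1*cos(t1) + L2*cos(t1+t2) = -3.396
y = L1*sin(t1) + L2*sin(t1+t2) = 9.6128
Distance to target:
d = sqrt((-4.7 - -3.396)^2 + (1.1 - 9.6128)^2)
= sqrt(1.7005 + 72.467)
= 8.6121 m


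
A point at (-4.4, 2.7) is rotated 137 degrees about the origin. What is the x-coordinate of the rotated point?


x' = x*cos(theta) - y*sin(theta)
cos(137 deg) = -0.7314, sin(137 deg) = 0.682
x' = -4.4 * -0.7314 - 2.7 * 0.682
= 3.218 - 1.8414
= 1.3766


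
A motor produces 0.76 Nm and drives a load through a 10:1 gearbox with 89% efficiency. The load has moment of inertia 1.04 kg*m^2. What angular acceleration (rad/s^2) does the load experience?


tau_out = tau_motor * N * eta
= 0.76 * 10 * 0.89 = 6.764 Nm
alpha = tau_out / I = 6.764 / 1.04
= 6.5038 rad/s^2


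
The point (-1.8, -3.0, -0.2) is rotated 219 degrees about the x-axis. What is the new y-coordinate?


Rotation about x-axis: y' = y*cos(theta) - z*sin(theta)
= -3.0 * -0.7771 - -0.2 * -0.6293
= 2.2056


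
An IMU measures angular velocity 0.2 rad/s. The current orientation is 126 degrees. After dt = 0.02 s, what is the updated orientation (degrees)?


delta_theta = w * dt = 0.2 * 0.02 = 0.004 rad
= 0.2292 deg
theta_new = 126 + 0.2292 = 126.2292 deg


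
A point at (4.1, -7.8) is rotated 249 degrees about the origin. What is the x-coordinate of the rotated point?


x' = x*cos(theta) - y*sin(theta)
cos(249 deg) = -0.3584, sin(249 deg) = -0.9336
x' = 4.1 * -0.3584 - -7.8 * -0.9336
= -1.4693 - 7.2819
= -8.7512


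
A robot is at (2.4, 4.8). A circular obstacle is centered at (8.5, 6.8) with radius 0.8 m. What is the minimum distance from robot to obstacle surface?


center_dist = sqrt((2.4-8.5)^2 + (4.8-6.8)^2)
= sqrt(37.21 + 4.0)
= 6.4195
min_dist = center_dist - radius = 6.4195 - 0.8 = 5.6195 m


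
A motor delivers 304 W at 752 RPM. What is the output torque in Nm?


omega = 752 * 2*pi/60 = 78.7493 rad/s
tau = P / omega = 304 / 78.7493
= 3.8604 Nm


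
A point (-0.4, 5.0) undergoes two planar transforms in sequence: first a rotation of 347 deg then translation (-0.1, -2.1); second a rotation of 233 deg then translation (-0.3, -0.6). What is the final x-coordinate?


After transform 1:
x1 = cos(347)*-0.4 - sin(347)*5.0 + -0.1 = 0.635
y1 = sin(347)*-0.4 + cos(347)*5.0 + -2.1 = 2.8618
After transform 2:
x2 = cos(233)*0.635 - sin(233)*2.8618 + -0.3
= 1.6034


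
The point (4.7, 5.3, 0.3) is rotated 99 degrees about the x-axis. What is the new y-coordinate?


Rotation about x-axis: y' = y*cos(theta) - z*sin(theta)
= 5.3 * -0.1564 - 0.3 * 0.9877
= -1.1254


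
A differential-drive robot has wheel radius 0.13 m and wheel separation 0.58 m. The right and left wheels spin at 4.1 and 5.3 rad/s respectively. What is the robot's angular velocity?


vR = r*wR = 0.13*4.1 = 0.533 m/s
vL = r*wL = 0.13*5.3 = 0.689 m/s
v = (vR+vL)/2 = 0.611 m/s
omega = (vR-vL)/L = -0.269 rad/s
angular velocity = -0.269 rad/s


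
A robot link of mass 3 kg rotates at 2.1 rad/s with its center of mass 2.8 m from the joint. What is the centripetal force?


F = m * omega^2 * r
= 3 * 2.1^2 * 2.8
= 3 * 4.41 * 2.8
= 37.044 N


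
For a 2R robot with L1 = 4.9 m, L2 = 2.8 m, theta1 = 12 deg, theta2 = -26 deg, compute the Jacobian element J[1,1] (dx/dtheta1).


J[1,1] = -L1*sin(t1) - L2*sin(t1+t2)
= -4.9*sin(12) - 2.8*sin(-14)
= -0.3414


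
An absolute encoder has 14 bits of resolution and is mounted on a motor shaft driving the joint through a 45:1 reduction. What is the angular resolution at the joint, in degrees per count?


counts = 2^14 = 16384
effective counts at joint = 16384 * 45 = 737280
resolution = 360 / 737280
= 4.8828e-04 deg/count


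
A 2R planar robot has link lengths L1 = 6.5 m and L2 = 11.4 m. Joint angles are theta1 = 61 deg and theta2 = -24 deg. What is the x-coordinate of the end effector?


Convert angles to radians: theta1 = 1.0647, theta2 = -0.4189
x = L1*cos(theta1) + L2*cos(theta1+theta2)
x = 3.1513 + 9.1044
x = 12.2557


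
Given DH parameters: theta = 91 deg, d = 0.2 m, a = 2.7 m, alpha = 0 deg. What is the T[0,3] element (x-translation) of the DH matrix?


T[0,3] = a * cos(theta)
= 2.7 * cos(91 deg)
= 2.7 * -0.0175
= -0.0471


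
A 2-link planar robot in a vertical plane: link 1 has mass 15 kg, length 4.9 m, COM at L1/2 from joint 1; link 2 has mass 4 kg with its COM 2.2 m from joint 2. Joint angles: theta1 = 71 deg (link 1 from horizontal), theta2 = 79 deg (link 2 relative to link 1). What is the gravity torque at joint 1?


Horizontal distance from joint 1 to link-1 COM:
  x_c1 = (L1/2)*cos(t1) = 2.45 * 0.3256 = 0.7976 m
Horizontal distance from joint 1 to link-2 COM:
  x_c2 = L1*cos(t1) + Lc2*cos(t1+t2)
       = 4.9*0.3256 + 2.2*-0.866 = -0.31 m
tau1 = m1*g*x_c1 + m2*g*x_c2
     = 15*9.81*0.7976 + 4*9.81*-0.31
     = 117.373 + -12.1633
     = 105.2097 Nm


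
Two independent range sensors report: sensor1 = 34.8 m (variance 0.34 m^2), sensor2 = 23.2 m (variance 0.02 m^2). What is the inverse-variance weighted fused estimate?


w1 = (1/var1) / (1/var1 + 1/var2)
   = 2.9412 / (2.9412 + 50.0) = 0.0556
w2 = 1 - w1 = 0.9444
fused = w1*s1 + w2*s2 = 1.9333 + 21.9111
= 23.8444 m


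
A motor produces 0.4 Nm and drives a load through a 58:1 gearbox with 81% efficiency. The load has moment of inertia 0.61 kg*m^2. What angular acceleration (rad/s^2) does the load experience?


tau_out = tau_motor * N * eta
= 0.4 * 58 * 0.81 = 18.792 Nm
alpha = tau_out / I = 18.792 / 0.61
= 30.8066 rad/s^2


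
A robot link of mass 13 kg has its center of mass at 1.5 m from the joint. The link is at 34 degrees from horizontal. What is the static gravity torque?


tau = m*g*L*cos(angle)
= 13 * 9.81 * 1.5 * cos(34 deg)
= 13 * 9.81 * 1.5 * 0.829
= 158.5907 Nm


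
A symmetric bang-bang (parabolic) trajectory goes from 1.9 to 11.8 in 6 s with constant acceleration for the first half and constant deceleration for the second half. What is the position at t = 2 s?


Symmetric rest-to-rest: each phase covers (pf-p0)/2 in time T/2. 0.5*a*(T/2)^2 = (pf-p0)/2 => a = 4*(pf-p0)/T^2
a = 4*(11.8-1.9)/6^2 = 1.1
t = 2 is in the acceleration phase (t <= T/2).
p = p0 + 0.5*a*t^2 = 1.9 + 0.5*1.1*2^2
= 4.1


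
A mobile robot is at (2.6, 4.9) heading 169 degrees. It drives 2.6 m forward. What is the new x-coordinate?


x_new = x0 + d*cos(theta)
= 2.6 + 2.6*cos(169)
= 2.6 + -2.5522
= 0.0478


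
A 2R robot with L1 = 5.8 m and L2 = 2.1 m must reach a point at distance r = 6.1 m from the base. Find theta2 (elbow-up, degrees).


cos(theta2) = (r^2 - L1^2 - L2^2) / (2*L1*L2)
cos(theta2) = (37.21 - 33.64 - 4.41) / 24.36
cos(theta2) = -0.034483
theta2 = 91.9761 degrees


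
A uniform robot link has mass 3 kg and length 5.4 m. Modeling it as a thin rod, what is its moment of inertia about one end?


I = (1/3) * m * L^2
= (1/3) * 3 * 5.4^2
= 0.333333 * 3 * 29.16
= 29.16 kg*m^2


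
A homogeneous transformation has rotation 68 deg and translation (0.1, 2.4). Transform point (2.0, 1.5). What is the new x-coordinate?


x' = cos(theta)*px - sin(theta)*py + tx
= 0.3746*2.0 - 0.9272*1.5 + 0.1
= -0.5416


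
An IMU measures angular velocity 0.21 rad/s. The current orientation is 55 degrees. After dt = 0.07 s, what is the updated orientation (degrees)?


delta_theta = w * dt = 0.21 * 0.07 = 0.0147 rad
= 0.8422 deg
theta_new = 55 + 0.8422 = 55.8422 deg


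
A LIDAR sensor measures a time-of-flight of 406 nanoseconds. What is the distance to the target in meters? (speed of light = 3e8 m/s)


tof = 406 ns = 4.06e-07 s
dist = c * tof / 2
= 3e8 * 4.06e-07 / 2
= 60.9 m


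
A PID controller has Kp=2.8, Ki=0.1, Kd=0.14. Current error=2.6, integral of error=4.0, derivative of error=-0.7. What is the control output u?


u = Kp*e + Ki*int(e) + Kd*de/dt
= 2.8*2.6 + 0.1*4.0 + 0.14*(-0.7)
= 7.28 + 0.4 + -0.098
= 7.582


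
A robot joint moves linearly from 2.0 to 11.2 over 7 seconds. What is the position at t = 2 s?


s = t/T = 2/7 = 0.2857
p(t) = p0 + (pf-p0)*s
= 2.0 + (11.2 - 2.0) * 0.2857
= 4.6286


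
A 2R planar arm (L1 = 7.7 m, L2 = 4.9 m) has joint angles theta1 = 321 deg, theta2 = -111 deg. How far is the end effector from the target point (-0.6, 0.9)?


End effector via forward kinematics:
x = L1*cos(t1) + L2*cos(t1+t2) = 1.7405
y = L1*sin(t1) + L2*sin(t1+t2) = -7.2958
Distance to target:
d = sqrt((-0.6 - 1.7405)^2 + (0.9 - -7.2958)^2)
= sqrt(5.4779 + 67.1706)
= 8.5234 m


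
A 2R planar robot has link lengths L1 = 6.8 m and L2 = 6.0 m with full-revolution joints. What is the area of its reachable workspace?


r_max = L1 + L2 = 12.8 m
r_min = |L1 - L2| = 0.8 m
Area = pi*(r_max^2 - r_min^2)
= pi*(163.84 - 0.64)
= pi * 163.2
= 512.7079 m^2


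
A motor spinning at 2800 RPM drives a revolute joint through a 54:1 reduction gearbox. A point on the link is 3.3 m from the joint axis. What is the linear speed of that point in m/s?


omega_motor = 2800 * 2*pi/60 = 293.2153 rad/s
omega_joint = omega_motor / 54 = 5.4299 rad/s
v = omega_joint * r = 5.4299 * 3.3
= 17.9187 m/s


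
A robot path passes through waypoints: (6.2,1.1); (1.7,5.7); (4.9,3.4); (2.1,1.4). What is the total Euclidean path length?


Segment lengths:
  seg1 = sqrt((-4.5)^2 + (4.6)^2) = 6.4351
  seg2 = sqrt((3.2)^2 + (-2.3)^2) = 3.9408
  seg3 = sqrt((-2.8)^2 + (-2.0)^2) = 3.4409
Total = 13.8168


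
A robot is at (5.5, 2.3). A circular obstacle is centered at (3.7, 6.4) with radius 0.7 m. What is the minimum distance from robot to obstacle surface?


center_dist = sqrt((5.5-3.7)^2 + (2.3-6.4)^2)
= sqrt(3.24 + 16.81)
= 4.4777
min_dist = center_dist - radius = 4.4777 - 0.7 = 3.7777 m


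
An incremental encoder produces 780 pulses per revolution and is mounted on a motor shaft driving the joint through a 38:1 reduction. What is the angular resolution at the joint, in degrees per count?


counts per rev = 780
effective counts at joint = 780 * 38 = 29640
resolution = 360 / 29640
= 0.0121 deg/count


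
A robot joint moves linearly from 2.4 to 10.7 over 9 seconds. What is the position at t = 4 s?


s = t/T = 4/9 = 0.4444
p(t) = p0 + (pf-p0)*s
= 2.4 + (10.7 - 2.4) * 0.4444
= 6.0889


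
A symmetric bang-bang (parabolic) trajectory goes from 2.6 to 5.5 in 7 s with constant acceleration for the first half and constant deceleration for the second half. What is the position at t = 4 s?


Symmetric rest-to-rest: each phase covers (pf-p0)/2 in time T/2. 0.5*a*(T/2)^2 = (pf-p0)/2 => a = 4*(pf-p0)/T^2
a = 4*(5.5-2.6)/7^2 = 0.2367
t = 4 is in the deceleration phase (t > T/2).
p = pf - 0.5*a*(T-t)^2 = 5.5 - 0.5*0.2367*3^2
= 4.4347


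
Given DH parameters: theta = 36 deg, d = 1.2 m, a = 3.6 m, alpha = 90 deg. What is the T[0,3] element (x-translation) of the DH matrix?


T[0,3] = a * cos(theta)
= 3.6 * cos(36 deg)
= 3.6 * 0.809
= 2.9125


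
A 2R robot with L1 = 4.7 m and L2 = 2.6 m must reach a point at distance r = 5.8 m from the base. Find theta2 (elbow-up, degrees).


cos(theta2) = (r^2 - L1^2 - L2^2) / (2*L1*L2)
cos(theta2) = (33.64 - 22.09 - 6.76) / 24.44
cos(theta2) = 0.19599
theta2 = 78.6974 degrees


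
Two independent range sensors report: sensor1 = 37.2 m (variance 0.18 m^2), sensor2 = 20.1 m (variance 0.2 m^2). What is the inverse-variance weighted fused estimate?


w1 = (1/var1) / (1/var1 + 1/var2)
   = 5.5556 / (5.5556 + 5.0) = 0.5263
w2 = 1 - w1 = 0.4737
fused = w1*s1 + w2*s2 = 19.5789 + 9.5211
= 29.1 m


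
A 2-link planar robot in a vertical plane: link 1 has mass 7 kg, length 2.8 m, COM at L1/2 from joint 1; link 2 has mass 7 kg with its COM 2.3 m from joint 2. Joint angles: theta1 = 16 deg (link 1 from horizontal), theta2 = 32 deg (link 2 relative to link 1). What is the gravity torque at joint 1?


Horizontal distance from joint 1 to link-1 COM:
  x_c1 = (L1/2)*cos(t1) = 1.4 * 0.9613 = 1.3458 m
Horizontal distance from joint 1 to link-2 COM:
  x_c2 = L1*cos(t1) + Lc2*cos(t1+t2)
       = 2.8*0.9613 + 2.3*0.6691 = 4.2305 m
tau1 = m1*g*x_c1 + m2*g*x_c2
     = 7*9.81*1.3458 + 7*9.81*4.2305
     = 92.4138 + 290.5107
     = 382.9245 Nm


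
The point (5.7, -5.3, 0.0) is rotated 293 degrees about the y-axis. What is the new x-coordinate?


Rotation about y-axis: x' = x*cos(theta) + z*sin(theta)
= 5.7 * 0.3907 + 0.0 * -0.9205
= 2.2272


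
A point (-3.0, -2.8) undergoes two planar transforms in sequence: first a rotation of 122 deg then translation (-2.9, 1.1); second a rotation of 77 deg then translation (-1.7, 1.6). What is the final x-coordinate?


After transform 1:
x1 = cos(122)*-3.0 - sin(122)*-2.8 + -2.9 = 1.0643
y1 = sin(122)*-3.0 + cos(122)*-2.8 + 1.1 = 0.0396
After transform 2:
x2 = cos(77)*1.0643 - sin(77)*0.0396 + -1.7
= -1.4992


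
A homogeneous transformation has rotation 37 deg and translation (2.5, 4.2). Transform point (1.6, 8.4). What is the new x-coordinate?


x' = cos(theta)*px - sin(theta)*py + tx
= 0.7986*1.6 - 0.6018*8.4 + 2.5
= -1.2774


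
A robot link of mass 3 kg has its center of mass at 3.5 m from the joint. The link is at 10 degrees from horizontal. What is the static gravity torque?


tau = m*g*L*cos(angle)
= 3 * 9.81 * 3.5 * cos(10 deg)
= 3 * 9.81 * 3.5 * 0.9848
= 101.4401 Nm


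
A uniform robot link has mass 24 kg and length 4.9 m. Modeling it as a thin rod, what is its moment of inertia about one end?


I = (1/3) * m * L^2
= (1/3) * 24 * 4.9^2
= 0.333333 * 24 * 24.01
= 192.08 kg*m^2


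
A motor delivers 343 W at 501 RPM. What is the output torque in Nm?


omega = 501 * 2*pi/60 = 52.4646 rad/s
tau = P / omega = 343 / 52.4646
= 6.5377 Nm


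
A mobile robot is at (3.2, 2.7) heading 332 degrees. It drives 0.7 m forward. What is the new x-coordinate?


x_new = x0 + d*cos(theta)
= 3.2 + 0.7*cos(332)
= 3.2 + 0.6181
= 3.8181


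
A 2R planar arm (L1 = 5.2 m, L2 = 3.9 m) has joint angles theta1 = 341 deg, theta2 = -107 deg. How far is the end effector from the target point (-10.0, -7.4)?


End effector via forward kinematics:
x = L1*cos(t1) + L2*cos(t1+t2) = 2.6243
y = L1*sin(t1) + L2*sin(t1+t2) = -4.8481
Distance to target:
d = sqrt((-10.0 - 2.6243)^2 + (-7.4 - -4.8481)^2)
= sqrt(159.3738 + 6.5121)
= 12.8797 m


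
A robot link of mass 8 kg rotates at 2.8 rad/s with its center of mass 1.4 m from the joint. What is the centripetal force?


F = m * omega^2 * r
= 8 * 2.8^2 * 1.4
= 8 * 7.84 * 1.4
= 87.808 N


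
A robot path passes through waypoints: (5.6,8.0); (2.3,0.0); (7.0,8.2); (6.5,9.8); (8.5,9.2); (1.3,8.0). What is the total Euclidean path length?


Segment lengths:
  seg1 = sqrt((-3.3)^2 + (-8.0)^2) = 8.6539
  seg2 = sqrt((4.7)^2 + (8.2)^2) = 9.4515
  seg3 = sqrt((-0.5)^2 + (1.6)^2) = 1.6763
  seg4 = sqrt((2.0)^2 + (-0.6)^2) = 2.0881
  seg5 = sqrt((-7.2)^2 + (-1.2)^2) = 7.2993
Total = 29.169


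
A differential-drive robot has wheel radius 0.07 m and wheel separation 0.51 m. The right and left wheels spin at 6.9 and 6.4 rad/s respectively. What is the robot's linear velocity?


vR = r*wR = 0.07*6.9 = 0.483 m/s
vL = r*wL = 0.07*6.4 = 0.448 m/s
v = (vR+vL)/2 = 0.4655 m/s
omega = (vR-vL)/L = 0.0686 rad/s
linear velocity = 0.4655 m/s


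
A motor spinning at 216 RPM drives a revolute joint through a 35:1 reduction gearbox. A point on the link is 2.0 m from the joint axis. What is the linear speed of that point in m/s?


omega_motor = 216 * 2*pi/60 = 22.6195 rad/s
omega_joint = omega_motor / 35 = 0.6463 rad/s
v = omega_joint * r = 0.6463 * 2.0
= 1.2925 m/s


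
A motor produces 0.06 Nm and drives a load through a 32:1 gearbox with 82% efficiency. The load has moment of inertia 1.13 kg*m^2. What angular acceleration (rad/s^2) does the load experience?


tau_out = tau_motor * N * eta
= 0.06 * 32 * 0.82 = 1.5744 Nm
alpha = tau_out / I = 1.5744 / 1.13
= 1.3933 rad/s^2


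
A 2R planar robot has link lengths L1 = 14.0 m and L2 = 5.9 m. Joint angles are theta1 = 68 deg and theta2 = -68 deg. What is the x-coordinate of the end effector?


Convert angles to radians: theta1 = 1.1868, theta2 = -1.1868
x = L1*cos(theta1) + L2*cos(theta1+theta2)
x = 5.2445 + 5.9
x = 11.1445


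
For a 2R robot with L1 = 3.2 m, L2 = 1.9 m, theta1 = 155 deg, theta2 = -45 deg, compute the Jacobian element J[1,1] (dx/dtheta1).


J[1,1] = -L1*sin(t1) - L2*sin(t1+t2)
= -3.2*sin(155) - 1.9*sin(110)
= -3.1378


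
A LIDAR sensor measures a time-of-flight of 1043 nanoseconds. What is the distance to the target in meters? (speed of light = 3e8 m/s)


tof = 1043 ns = 1.043e-06 s
dist = c * tof / 2
= 3e8 * 1.043e-06 / 2
= 156.45 m


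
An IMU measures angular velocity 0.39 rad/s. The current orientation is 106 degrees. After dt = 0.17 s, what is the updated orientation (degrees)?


delta_theta = w * dt = 0.39 * 0.17 = 0.0663 rad
= 3.7987 deg
theta_new = 106 + 3.7987 = 109.7987 deg


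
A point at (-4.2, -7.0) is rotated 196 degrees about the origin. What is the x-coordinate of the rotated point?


x' = x*cos(theta) - y*sin(theta)
cos(196 deg) = -0.9613, sin(196 deg) = -0.2756
x' = -4.2 * -0.9613 - -7.0 * -0.2756
= 4.0373 - 1.9295
= 2.1078


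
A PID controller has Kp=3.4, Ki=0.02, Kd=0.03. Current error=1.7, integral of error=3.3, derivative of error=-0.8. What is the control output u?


u = Kp*e + Ki*int(e) + Kd*de/dt
= 3.4*1.7 + 0.02*3.3 + 0.03*(-0.8)
= 5.78 + 0.066 + -0.024
= 5.822


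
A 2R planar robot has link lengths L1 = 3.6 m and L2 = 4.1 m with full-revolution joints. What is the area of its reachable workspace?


r_max = L1 + L2 = 7.7 m
r_min = |L1 - L2| = 0.5 m
Area = pi*(r_max^2 - r_min^2)
= pi*(59.29 - 0.25)
= pi * 59.04
= 185.4796 m^2


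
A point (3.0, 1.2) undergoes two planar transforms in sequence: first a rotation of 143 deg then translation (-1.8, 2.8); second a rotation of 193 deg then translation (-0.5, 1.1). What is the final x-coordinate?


After transform 1:
x1 = cos(143)*3.0 - sin(143)*1.2 + -1.8 = -4.9181
y1 = sin(143)*3.0 + cos(143)*1.2 + 2.8 = 3.6471
After transform 2:
x2 = cos(193)*-4.9181 - sin(193)*3.6471 + -0.5
= 5.1124


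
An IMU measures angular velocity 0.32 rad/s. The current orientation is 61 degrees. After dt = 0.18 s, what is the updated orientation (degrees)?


delta_theta = w * dt = 0.32 * 0.18 = 0.0576 rad
= 3.3002 deg
theta_new = 61 + 3.3002 = 64.3002 deg


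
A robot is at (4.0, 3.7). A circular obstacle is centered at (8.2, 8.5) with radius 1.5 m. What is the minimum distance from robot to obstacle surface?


center_dist = sqrt((4.0-8.2)^2 + (3.7-8.5)^2)
= sqrt(17.64 + 23.04)
= 6.3781
min_dist = center_dist - radius = 6.3781 - 1.5 = 4.8781 m


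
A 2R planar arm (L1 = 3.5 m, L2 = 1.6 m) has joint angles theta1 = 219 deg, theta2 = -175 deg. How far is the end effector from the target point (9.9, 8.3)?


End effector via forward kinematics:
x = L1*cos(t1) + L2*cos(t1+t2) = -1.5691
y = L1*sin(t1) + L2*sin(t1+t2) = -1.0912
Distance to target:
d = sqrt((9.9 - -1.5691)^2 + (8.3 - -1.0912)^2)
= sqrt(131.5395 + 88.194)
= 14.8234 m


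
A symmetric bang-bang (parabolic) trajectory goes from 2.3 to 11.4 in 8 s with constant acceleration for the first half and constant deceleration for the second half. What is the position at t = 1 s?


Symmetric rest-to-rest: each phase covers (pf-p0)/2 in time T/2. 0.5*a*(T/2)^2 = (pf-p0)/2 => a = 4*(pf-p0)/T^2
a = 4*(11.4-2.3)/8^2 = 0.5688
t = 1 is in the acceleration phase (t <= T/2).
p = p0 + 0.5*a*t^2 = 2.3 + 0.5*0.5688*1^2
= 2.5844


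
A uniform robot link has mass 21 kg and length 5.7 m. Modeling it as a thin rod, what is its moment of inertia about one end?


I = (1/3) * m * L^2
= (1/3) * 21 * 5.7^2
= 0.333333 * 21 * 32.49
= 227.43 kg*m^2


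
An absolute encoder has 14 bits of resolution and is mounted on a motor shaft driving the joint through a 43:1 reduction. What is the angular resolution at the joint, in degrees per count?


counts = 2^14 = 16384
effective counts at joint = 16384 * 43 = 704512
resolution = 360 / 704512
= 5.1099e-04 deg/count


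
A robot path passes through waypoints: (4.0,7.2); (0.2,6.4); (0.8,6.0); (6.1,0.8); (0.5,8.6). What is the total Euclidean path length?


Segment lengths:
  seg1 = sqrt((-3.8)^2 + (-0.8)^2) = 3.8833
  seg2 = sqrt((0.6)^2 + (-0.4)^2) = 0.7211
  seg3 = sqrt((5.3)^2 + (-5.2)^2) = 7.425
  seg4 = sqrt((-5.6)^2 + (7.8)^2) = 9.6021
Total = 21.6314


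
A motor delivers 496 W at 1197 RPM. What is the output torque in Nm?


omega = 1197 * 2*pi/60 = 125.3495 rad/s
tau = P / omega = 496 / 125.3495
= 3.9569 Nm


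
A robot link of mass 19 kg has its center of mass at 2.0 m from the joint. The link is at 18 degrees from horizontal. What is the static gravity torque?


tau = m*g*L*cos(angle)
= 19 * 9.81 * 2.0 * cos(18 deg)
= 19 * 9.81 * 2.0 * 0.9511
= 354.5348 Nm


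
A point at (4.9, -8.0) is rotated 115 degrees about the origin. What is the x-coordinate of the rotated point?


x' = x*cos(theta) - y*sin(theta)
cos(115 deg) = -0.4226, sin(115 deg) = 0.9063
x' = 4.9 * -0.4226 - -8.0 * 0.9063
= -2.0708 - -7.2505
= 5.1796


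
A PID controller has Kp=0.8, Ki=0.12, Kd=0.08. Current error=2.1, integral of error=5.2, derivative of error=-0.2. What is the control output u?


u = Kp*e + Ki*int(e) + Kd*de/dt
= 0.8*2.1 + 0.12*5.2 + 0.08*(-0.2)
= 1.68 + 0.624 + -0.016
= 2.288


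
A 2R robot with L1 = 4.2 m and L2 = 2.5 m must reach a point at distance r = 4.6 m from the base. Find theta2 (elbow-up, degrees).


cos(theta2) = (r^2 - L1^2 - L2^2) / (2*L1*L2)
cos(theta2) = (21.16 - 17.64 - 6.25) / 21.0
cos(theta2) = -0.13
theta2 = 97.4696 degrees


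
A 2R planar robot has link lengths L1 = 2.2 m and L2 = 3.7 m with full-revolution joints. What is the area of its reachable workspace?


r_max = L1 + L2 = 5.9 m
r_min = |L1 - L2| = 1.5 m
Area = pi*(r_max^2 - r_min^2)
= pi*(34.81 - 2.25)
= pi * 32.56
= 102.2903 m^2
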